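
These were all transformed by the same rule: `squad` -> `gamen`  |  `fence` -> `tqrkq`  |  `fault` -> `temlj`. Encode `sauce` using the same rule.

Each letter's alphabet position (a=0..z=25) is mapped through 3·x+4 mod 26 — an affine cipher.
Applying it to sauce: s(18)→3·18+4≡6=g; a(0)→3·0+4≡4=e; u(20)→3·20+4≡12=m; c(2)→3·2+4≡10=k; e(4)→3·4+4≡16=q (all mod 26).

gemkq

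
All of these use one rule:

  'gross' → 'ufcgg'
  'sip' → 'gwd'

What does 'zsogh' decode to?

least

This is a Caesar cipher with shift 14.
Undoing it on zsogh: z−14=l, s−14=e, o−14=a, g−14=s, h−14=t.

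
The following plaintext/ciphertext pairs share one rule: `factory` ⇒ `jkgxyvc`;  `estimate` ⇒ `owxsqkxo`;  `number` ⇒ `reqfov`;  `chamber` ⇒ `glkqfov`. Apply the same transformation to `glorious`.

The shift depends on letter class: consonant f→j is +4, but vowel a→k is +10. Vowels shift forward by 10 and consonants shift forward by 4.
On glorious: g(cons)+4=k, l(cons)+4=p, o(vowel)+10=y, r(cons)+4=v, i(vowel)+10=s, o(vowel)+10=y, u(vowel)+10=e, s(cons)+4=w.

kpyvsyew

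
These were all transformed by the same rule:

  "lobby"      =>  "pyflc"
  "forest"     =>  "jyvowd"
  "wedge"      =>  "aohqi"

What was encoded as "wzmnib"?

It's a Vigenère-style cipher with numeric key [4,10]: position i shifts by key[i mod 2].
Reversing it on wzmnib: w−4=s, z−10=p, m−4=i, n−10=d, i−4=e, b−10=r.

spider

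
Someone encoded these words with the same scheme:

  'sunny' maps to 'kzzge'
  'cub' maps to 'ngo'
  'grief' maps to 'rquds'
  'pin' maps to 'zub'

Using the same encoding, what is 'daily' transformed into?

kxump

The output letters match the input read backwards, each shifted +12: sunny reversed is ynnus. The word is reversed, then every letter is shifted forward by 12.
Applying it to daily: reverse → yliad; then shift: y+12=k, l+12=x, i+12=u, a+12=m, d+12=p.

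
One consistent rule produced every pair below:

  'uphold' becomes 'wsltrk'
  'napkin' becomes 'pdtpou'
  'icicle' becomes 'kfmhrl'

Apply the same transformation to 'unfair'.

wqjfoy

In uphold: u→w is +2, p→s is +3, h→l is +4, o→t is +5 — the shift increases by 1 each position. Each letter shifts forward by (position + 2), i.e. 2, 3, 4, … — the shift grows by one for each successive letter.
Applying it to unfair: u+2=w, n+3=q, f+4=j, a+5=f, i+6=o, r+7=y.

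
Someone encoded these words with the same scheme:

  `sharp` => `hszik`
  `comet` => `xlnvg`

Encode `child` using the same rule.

This is the alphabet-reversal cipher (Atbash): a becomes z, b becomes y, etc.
On child: c↔x, h↔s, i↔r, l↔o, d↔w.

xsrow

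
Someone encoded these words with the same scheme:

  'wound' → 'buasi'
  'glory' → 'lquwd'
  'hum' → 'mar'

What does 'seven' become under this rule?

The shift depends on letter class: consonant w→b is +5, but vowel o→u is +6. Two shifts are in play — +6 for a/e/i/o/u, +5 for every other letter.
On seven: s(cons)+5=x, e(vowel)+6=k, v(cons)+5=a, e(vowel)+6=k, n(cons)+5=s.

xkaks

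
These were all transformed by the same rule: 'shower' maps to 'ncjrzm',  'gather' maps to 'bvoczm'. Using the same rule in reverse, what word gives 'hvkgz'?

maple

Compare letters: s→n is +21, h→c is +21, o→j is +21 — a constant shift. It's a constant shift of +21 (ROT21).
Decoding hvkgz: h−21=m, v−21=a, k−21=p, g−21=l, z−21=e.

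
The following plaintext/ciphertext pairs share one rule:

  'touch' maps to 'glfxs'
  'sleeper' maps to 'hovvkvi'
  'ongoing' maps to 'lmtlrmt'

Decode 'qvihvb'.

jersey

Each pair mirrors across the alphabet (t↔g, o↔l, u↔f): positions sum to 25. Each letter is replaced by its mirror in the alphabet: a↔z, b↔y, c↔x, and so on (the Atbash cipher).
Undoing it on qvihvb: q↔j, v↔e, i↔r, h↔s, v↔e, b↔y.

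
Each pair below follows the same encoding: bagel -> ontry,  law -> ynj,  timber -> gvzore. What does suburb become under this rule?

fhoheo

Compare letters: b→o is +13, a→n is +13, g→t is +13 — a constant shift. It's a constant shift of +13 (ROT13).
Applying it to suburb: s+13=f, u+13=h, b+13=o, u+13=h, r+13=e, b+13=o.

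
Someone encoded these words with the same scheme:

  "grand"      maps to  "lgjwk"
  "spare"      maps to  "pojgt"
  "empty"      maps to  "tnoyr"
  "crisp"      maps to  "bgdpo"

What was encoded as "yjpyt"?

taste

g(6)→l(11) and r(17)→g(6) fit y≡9x+9 (mod 26); the inverse of 9 mod 26 is 3. Each letter's alphabet position (a=0..z=25) is mapped through 9·x+9 mod 26 — an affine cipher.
Reversing it on yjpyt: y(24)→3·(24−9)≡19=t; j(9)→3·(9−9)≡0=a; p(15)→3·(15−9)≡18=s; y(24)→3·(24−9)≡19=t; t(19)→3·(19−9)≡4=e (all mod 26).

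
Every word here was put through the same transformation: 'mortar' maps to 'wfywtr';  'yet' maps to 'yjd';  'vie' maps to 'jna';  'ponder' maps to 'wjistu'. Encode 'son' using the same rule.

stx

The output letters match the input read backwards, each shifted +5: mortar reversed is ratrom. Read the word backwards and shift each letter +5.
Applying it to son: reverse → nos; then shift: n+5=s, o+5=t, s+5=x.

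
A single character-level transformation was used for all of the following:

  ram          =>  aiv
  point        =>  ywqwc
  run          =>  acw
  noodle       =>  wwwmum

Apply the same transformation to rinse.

The shift depends on letter class: consonant r→a is +9, but vowel a→i is +8. The rule splits by letter class: vowels +8, consonants +9.
For rinse: r(cons)+9=a, i(vowel)+8=q, n(cons)+9=w, s(cons)+9=b, e(vowel)+8=m.

aqwbm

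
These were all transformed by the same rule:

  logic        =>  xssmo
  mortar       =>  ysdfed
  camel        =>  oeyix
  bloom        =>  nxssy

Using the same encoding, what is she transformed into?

eti

The shift depends on letter class: consonant l→x is +12, but vowel o→s is +4. The rule splits by letter class: vowels +4, consonants +12.
For she: s(cons)+12=e, h(cons)+12=t, e(vowel)+4=i.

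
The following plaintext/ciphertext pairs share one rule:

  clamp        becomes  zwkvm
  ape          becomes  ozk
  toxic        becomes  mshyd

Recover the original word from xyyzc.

The output letters match the input read backwards, each shifted +10: clamp reversed is pmalc. Two steps: reverse the string, then apply a Caesar shift of +10.
Decoding xyyzc: shift back: x−10=n, y−10=o, y−10=o, z−10=p, c−10=s → noops; then reverse → spoon.

spoon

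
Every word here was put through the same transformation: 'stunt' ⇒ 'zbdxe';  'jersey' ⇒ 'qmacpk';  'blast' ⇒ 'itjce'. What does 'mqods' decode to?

fifth

In stunt: s→z is +7, t→b is +8, u→d is +9, n→x is +10 — the shift increases by 1 each position. The shift increases by 1 at each position, starting from +7: 7, 8, 9, ….
Decoding mqods: m−7=f, q−8=i, o−9=f, d−10=t, s−11=h.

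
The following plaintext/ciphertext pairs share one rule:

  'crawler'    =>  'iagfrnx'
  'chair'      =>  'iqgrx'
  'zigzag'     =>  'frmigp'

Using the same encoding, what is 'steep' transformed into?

The shifts repeat in a cycle of length 2: positions 0,1,… shift by +6, +9, then the pattern repeats.
On steep: s+6=y, t+9=c, e+6=k, e+9=n, p+6=v.

ycknv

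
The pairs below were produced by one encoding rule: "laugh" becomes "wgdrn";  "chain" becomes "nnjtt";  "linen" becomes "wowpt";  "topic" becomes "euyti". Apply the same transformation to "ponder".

A repeating key of period 3 is used — shifts +11, +6, +9 over and over.
On ponder: p+11=a, o+6=u, n+9=w, d+11=o, e+6=k, r+9=a.

auwoka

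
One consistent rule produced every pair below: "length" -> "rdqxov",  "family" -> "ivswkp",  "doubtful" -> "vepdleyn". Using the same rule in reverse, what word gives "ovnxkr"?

handle

The output letters match the input read backwards, each shifted +10: length reversed is htgnel. Read the word backwards and shift each letter +10.
Undoing it on ovnxkr: shift back: o−10=e, v−10=l, n−10=d, x−10=n, k−10=a, r−10=h → eldnah; then reverse → handle.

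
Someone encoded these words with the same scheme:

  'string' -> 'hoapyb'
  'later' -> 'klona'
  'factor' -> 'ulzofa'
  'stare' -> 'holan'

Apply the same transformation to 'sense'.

hnyhn

s(18)→h(7) and t(19)→o(14) fit y≡7x+11 (mod 26); the inverse of 7 mod 26 is 15. Each letter's alphabet position (a=0..z=25) is mapped through 7·x+11 mod 26 — an affine cipher.
Applying it to sense: s(18)→7·18+11≡7=h; e(4)→7·4+11≡13=n; n(13)→7·13+11≡24=y; s(18)→7·18+11≡7=h; e(4)→7·4+11≡13=n (all mod 26).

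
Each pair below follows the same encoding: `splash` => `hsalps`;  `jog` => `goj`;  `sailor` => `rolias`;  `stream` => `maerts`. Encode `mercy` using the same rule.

The output letters match the input read backwards: splash reversed is hsalps. The word is simply reversed.
Applying it to mercy: reverse → ycrem.

ycrem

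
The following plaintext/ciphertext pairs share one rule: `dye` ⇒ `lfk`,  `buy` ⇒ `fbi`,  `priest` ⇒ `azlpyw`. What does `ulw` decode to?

The output letters match the input read backwards, each shifted +7: dye reversed is eyd. The word is reversed, then every letter is shifted forward by 7.
Decoding ulw: shift back: u−7=n, l−7=e, w−7=p → nep; then reverse → pen.

pen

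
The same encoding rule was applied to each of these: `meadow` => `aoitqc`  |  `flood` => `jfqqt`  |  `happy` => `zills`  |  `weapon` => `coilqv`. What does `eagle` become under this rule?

oiefo

m(12)→a(0) and e(4)→o(14) fit y≡21x+8 (mod 26); the inverse of 21 mod 26 is 5. This is an affine cipher: with a=0,…,z=25, each position x becomes (21x+8) mod 26.
On eagle: e(4)→21·4+8≡14=o; a(0)→21·0+8≡8=i; g(6)→21·6+8≡4=e; l(11)→21·11+8≡5=f; e(4)→21·4+8≡14=o (all mod 26).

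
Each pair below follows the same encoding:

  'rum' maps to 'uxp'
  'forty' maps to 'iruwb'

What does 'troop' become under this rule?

wurrs

Every letter moves 3 places later in the alphabet, wrapping around z→a.
For troop: t+3=w, r+3=u, o+3=r, o+3=r, p+3=s.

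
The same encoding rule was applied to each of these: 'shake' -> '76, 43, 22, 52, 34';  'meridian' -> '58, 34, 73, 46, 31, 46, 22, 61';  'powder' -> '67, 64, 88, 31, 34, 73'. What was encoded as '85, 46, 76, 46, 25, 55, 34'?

s(#19)→76 and h(#8)→43: differences scale by 3, so n = 3·pos + 19. With a=1..z=26, the number is 3·pos + 19.
Reversing it on 85, 46, 76, 46, 25, 55, 34: 85→(85−19)÷3=22=v, 46→(46−19)÷3=9=i, 76→(76−19)÷3=19=s, 46→(46−19)÷3=9=i, 25→(25−19)÷3=2=b, 55→(55−19)÷3=12=l, 34→(34−19)÷3=5=e.

visible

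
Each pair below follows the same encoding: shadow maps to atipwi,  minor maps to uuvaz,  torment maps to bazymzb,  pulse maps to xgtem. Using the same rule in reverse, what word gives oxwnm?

Shifts by position in shadow: pos 0: s→a (+8), pos 1: h→t (+12), pos 2: a→i (+8), pos 3: d→p (+12) — repeating every 2. A repeating key of period 2 is used — shifts +8, +12 over and over.
Decoding oxwnm: o−8=g, x−12=l, w−8=o, n−12=b, m−8=e.

globe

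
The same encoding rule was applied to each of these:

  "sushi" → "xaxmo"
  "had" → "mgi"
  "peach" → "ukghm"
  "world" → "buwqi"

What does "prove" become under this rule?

uwuak

The shift depends on letter class: consonant s→x is +5, but vowel u→a is +6. Two shifts are in play — +6 for a/e/i/o/u, +5 for every other letter.
Applying it to prove: p(cons)+5=u, r(cons)+5=w, o(vowel)+6=u, v(cons)+5=a, e(vowel)+6=k.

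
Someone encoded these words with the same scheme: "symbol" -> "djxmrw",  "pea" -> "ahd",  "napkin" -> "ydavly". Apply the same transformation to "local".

wrndw

The shift depends on letter class: consonant s→d is +11, but vowel o→r is +3. Vowels shift forward by 3 and consonants shift forward by 11.
On local: l(cons)+11=w, o(vowel)+3=r, c(cons)+11=n, a(vowel)+3=d, l(cons)+11=w.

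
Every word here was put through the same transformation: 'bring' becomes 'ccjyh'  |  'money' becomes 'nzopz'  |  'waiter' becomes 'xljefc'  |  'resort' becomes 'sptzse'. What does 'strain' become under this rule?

tesljy

A repeating key of period 2 is used — shifts +1, +11 over and over.
For strain: s+1=t, t+11=e, r+1=s, a+11=l, i+1=j, n+11=y.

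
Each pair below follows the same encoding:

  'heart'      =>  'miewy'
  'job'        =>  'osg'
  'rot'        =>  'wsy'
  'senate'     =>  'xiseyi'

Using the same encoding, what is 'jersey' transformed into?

Two shifts are in play — +4 for a/e/i/o/u, +5 for every other letter.
On jersey: j(cons)+5=o, e(vowel)+4=i, r(cons)+5=w, s(cons)+5=x, e(vowel)+4=i, y(cons)+5=d.

oiwxid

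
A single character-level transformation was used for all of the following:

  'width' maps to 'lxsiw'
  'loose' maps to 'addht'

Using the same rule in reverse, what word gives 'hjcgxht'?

sunrise

Compare letters: w→l is +15, i→x is +15, d→s is +15 — a constant shift. This is a Caesar cipher with shift 15.
Undoing it on hjcgxht: h−15=s, j−15=u, c−15=n, g−15=r, x−15=i, h−15=s, t−15=e.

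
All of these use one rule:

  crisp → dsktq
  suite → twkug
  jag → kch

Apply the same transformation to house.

Two shifts are in play — +2 for a/e/i/o/u, +1 for every other letter.
On house: h(cons)+1=i, o(vowel)+2=q, u(vowel)+2=w, s(cons)+1=t, e(vowel)+2=g.

iqwtg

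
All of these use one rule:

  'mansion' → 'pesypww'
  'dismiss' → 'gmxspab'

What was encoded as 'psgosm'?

mobile

In mansion: m→p is +3, a→e is +4, n→s is +5, s→y is +6 — the shift increases by 1 each position. Each letter shifts forward by (position + 3), i.e. 3, 4, 5, … — the shift grows by one for each successive letter.
Decoding psgosm: p−3=m, s−4=o, g−5=b, o−6=i, s−7=l, m−8=e.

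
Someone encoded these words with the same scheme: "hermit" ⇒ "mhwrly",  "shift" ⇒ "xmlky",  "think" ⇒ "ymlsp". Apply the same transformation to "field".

The shift depends on letter class: consonant h→m is +5, but vowel e→h is +3. Vowels shift forward by 3 and consonants shift forward by 5.
Applying it to field: f(cons)+5=k, i(vowel)+3=l, e(vowel)+3=h, l(cons)+5=q, d(cons)+5=i.

klhqi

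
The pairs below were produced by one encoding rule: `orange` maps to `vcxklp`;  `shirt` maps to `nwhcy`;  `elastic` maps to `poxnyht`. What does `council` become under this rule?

tvjktho

o(14)→v(21) and r(17)→c(2) fit y≡11x+23 (mod 26); the inverse of 11 mod 26 is 19. Treating letters as 0–25, the rule is x ↦ 11x + 23 (mod 26).
Applying it to council: c(2)→11·2+23≡19=t; o(14)→11·14+23≡21=v; u(20)→11·20+23≡9=j; n(13)→11·13+23≡10=k; c(2)→11·2+23≡19=t; i(8)→11·8+23≡7=h; l(11)→11·11+23≡14=o (all mod 26).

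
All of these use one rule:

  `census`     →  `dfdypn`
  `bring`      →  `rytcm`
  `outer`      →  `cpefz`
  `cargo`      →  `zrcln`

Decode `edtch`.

The output letters match the input read backwards, each shifted +11: census reversed is susnec. Two steps: reverse the string, then apply a Caesar shift of +11.
Undoing it on edtch: shift back: e−11=t, d−11=s, t−11=i, c−11=r, h−11=w → tsirw; then reverse → wrist.

wrist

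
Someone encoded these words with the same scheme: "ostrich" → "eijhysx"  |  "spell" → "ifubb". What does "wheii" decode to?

Compare letters: o→e is +16, s→i is +16, t→j is +16 — a constant shift. It's a constant shift of +16 (ROT16).
Reversing it on wheii: w−16=g, h−16=r, e−16=o, i−16=s, i−16=s.

gross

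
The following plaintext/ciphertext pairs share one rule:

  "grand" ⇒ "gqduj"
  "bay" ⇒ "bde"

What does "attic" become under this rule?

The output letters match the input read backwards, each shifted +3: grand reversed is dnarg. Two steps: reverse the string, then apply a Caesar shift of +3.
Applying it to attic: reverse → citta; then shift: c+3=f, i+3=l, t+3=w, t+3=w, a+3=d.

flwwd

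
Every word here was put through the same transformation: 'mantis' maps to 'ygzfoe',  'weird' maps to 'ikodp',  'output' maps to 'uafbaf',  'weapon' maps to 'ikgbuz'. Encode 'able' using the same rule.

gnxk

The shift depends on letter class: consonant m→y is +12, but vowel a→g is +6. The rule splits by letter class: vowels +6, consonants +12.
On able: a(vowel)+6=g, b(cons)+12=n, l(cons)+12=x, e(vowel)+6=k.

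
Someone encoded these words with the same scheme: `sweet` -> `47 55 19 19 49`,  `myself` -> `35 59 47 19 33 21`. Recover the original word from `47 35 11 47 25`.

smash

s(#19)→47 and w(#23)→55: differences scale by 2, so n = 2·pos + 9. With a=1..z=26, the number is 2·pos + 9.
Undoing it on 47 35 11 47 25: 47→(47−9)÷2=19=s, 35→(35−9)÷2=13=m, 11→(11−9)÷2=1=a, 47→(47−9)÷2=19=s, 25→(25−9)÷2=8=h.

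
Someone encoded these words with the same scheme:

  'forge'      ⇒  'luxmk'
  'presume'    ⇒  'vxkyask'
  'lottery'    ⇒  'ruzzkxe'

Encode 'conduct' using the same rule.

iutjaiz

Every letter moves 6 places later in the alphabet, wrapping around z→a.
On conduct: c+6=i, o+6=u, n+6=t, d+6=j, u+6=a, c+6=i, t+6=z.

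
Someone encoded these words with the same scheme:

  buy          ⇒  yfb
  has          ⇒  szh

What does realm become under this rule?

ivzon

Each pair mirrors across the alphabet (b↔y, u↔f, y↔b): positions sum to 25. Each letter is replaced by its mirror in the alphabet: a↔z, b↔y, c↔x, and so on (the Atbash cipher).
For realm: r↔i, e↔v, a↔z, l↔o, m↔n.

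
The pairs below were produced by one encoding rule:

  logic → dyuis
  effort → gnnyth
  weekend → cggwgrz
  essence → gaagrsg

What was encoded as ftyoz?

l(11)→d(3) and o(14)→y(24) fit y≡7x+4 (mod 26); the inverse of 7 mod 26 is 15. Each letter's alphabet position (a=0..z=25) is mapped through 7·x+4 mod 26 — an affine cipher.
Reversing it on ftyoz: f(5)→15·(5−4)≡15=p; t(19)→15·(19−4)≡17=r; y(24)→15·(24−4)≡14=o; o(14)→15·(14−4)≡20=u; z(25)→15·(25−4)≡3=d (all mod 26).

proud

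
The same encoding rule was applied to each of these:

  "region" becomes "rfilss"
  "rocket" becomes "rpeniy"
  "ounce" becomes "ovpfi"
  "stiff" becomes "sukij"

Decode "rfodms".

remain

In region: r→r is +0, e→f is +1, g→i is +2, i→l is +3 — the shift increases by 1 each position. Letter i (0-indexed) is shifted by i+0, so successive shifts are 0, 1, 2, ….
Decoding rfodms: r−0=r, f−1=e, o−2=m, d−3=a, m−4=i, s−5=n.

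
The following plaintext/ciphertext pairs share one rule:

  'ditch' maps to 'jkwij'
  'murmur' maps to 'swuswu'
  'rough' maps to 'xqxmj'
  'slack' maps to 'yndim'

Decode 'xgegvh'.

rebate

Shifts by position in ditch: pos 0: d→j (+6), pos 1: i→k (+2), pos 2: t→w (+3), pos 3: c→i (+6), pos 4: h→j (+2) — repeating every 3. The shifts repeat in a cycle of length 3: positions 0,1,… shift by +6, +2, +3, then the pattern repeats.
Undoing it on xgegvh: x−6=r, g−2=e, e−3=b, g−6=a, v−2=t, h−3=e.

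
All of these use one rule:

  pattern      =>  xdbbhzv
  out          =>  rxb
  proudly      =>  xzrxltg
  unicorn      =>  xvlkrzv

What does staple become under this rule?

The shift depends on letter class: consonant p→x is +8, but vowel a→d is +3. Vowels shift forward by 3 and consonants shift forward by 8.
On staple: s(cons)+8=a, t(cons)+8=b, a(vowel)+3=d, p(cons)+8=x, l(cons)+8=t, e(vowel)+3=h.

abdxth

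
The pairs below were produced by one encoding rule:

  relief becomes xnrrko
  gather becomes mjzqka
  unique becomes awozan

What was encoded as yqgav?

Shifts by position in relief: pos 0: r→x (+6), pos 1: e→n (+9), pos 2: l→r (+6), pos 3: i→r (+9) — repeating every 2. The shifts repeat in a cycle of length 2: positions 0,1,… shift by +6, +9, then the pattern repeats.
Decoding yqgav: y−6=s, q−9=h, g−6=a, a−9=r, v−6=p.

sharp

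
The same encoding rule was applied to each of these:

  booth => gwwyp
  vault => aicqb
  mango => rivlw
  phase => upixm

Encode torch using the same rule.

ywzhp

Shifts by position in booth: pos 0: b→g (+5), pos 1: o→w (+8), pos 2: o→w (+8), pos 3: t→y (+5), pos 4: h→p (+8) — repeating every 3. A repeating key of period 3 is used — shifts +5, +8, +8 over and over.
For torch: t+5=y, o+8=w, r+8=z, c+5=h, h+8=p.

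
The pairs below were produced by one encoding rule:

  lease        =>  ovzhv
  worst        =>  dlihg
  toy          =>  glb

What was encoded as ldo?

Each pair mirrors across the alphabet (l↔o, e↔v, a↔z): positions sum to 25. This is the alphabet-reversal cipher (Atbash): a becomes z, b becomes y, etc.
Decoding ldo: l↔o, d↔w, o↔l.

owl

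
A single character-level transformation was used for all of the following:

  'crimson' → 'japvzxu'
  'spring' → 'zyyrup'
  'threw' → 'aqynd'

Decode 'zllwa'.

It's a Vigenère-style cipher with numeric key [7,9]: position i shifts by key[i mod 2].
Undoing it on zllwa: z−7=s, l−9=c, l−7=e, w−9=n, a−7=t.

scent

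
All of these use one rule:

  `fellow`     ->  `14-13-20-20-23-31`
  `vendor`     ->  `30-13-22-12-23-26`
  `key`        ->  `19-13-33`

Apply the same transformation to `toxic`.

f is letter #6 and maps to 14: an offset of 8. Each letter is replaced by its alphabet position (a=1..z=26) + 8.
Applying it to toxic: t=20→28, o=15→23, x=24→32, i=9→17, c=3→11.

28-23-32-17-11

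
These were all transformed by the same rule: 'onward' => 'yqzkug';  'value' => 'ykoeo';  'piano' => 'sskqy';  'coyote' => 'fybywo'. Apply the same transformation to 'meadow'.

The shift depends on letter class: consonant n→q is +3, but vowel o→y is +10. The rule splits by letter class: vowels +10, consonants +3.
For meadow: m(cons)+3=p, e(vowel)+10=o, a(vowel)+10=k, d(cons)+3=g, o(vowel)+10=y, w(cons)+3=z.

pokgyz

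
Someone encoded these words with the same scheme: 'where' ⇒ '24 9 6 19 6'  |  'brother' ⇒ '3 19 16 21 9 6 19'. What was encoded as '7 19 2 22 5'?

fraud

The number is (letter's place in the alphabet, a=1) + 1.
Decoding 7 19 2 22 5: 7→(7−1)÷1=6=f, 19→(19−1)÷1=18=r, 2→(2−1)÷1=1=a, 22→(22−1)÷1=21=u, 5→(5−1)÷1=4=d.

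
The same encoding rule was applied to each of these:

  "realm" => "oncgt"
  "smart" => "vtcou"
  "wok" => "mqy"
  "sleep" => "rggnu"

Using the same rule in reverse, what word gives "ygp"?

new

Two steps: reverse the string, then apply a Caesar shift of +2.
Undoing it on ygp: shift back: y−2=w, g−2=e, p−2=n → wen; then reverse → new.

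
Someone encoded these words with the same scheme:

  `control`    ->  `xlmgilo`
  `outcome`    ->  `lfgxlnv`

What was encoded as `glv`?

This is the alphabet-reversal cipher (Atbash): a becomes z, b becomes y, etc.
Reversing it on glv: g↔t, l↔o, v↔e.

toe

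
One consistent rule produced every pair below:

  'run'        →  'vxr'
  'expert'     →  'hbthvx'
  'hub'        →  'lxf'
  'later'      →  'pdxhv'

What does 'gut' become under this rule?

The shift depends on letter class: consonant r→v is +4, but vowel u→x is +3. Two shifts are in play — +3 for a/e/i/o/u, +4 for every other letter.
For gut: g(cons)+4=k, u(vowel)+3=x, t(cons)+4=x.

kxx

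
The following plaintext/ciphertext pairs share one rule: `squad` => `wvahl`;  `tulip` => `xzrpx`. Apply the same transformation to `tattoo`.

In squad: s→w is +4, q→v is +5, u→a is +6, a→h is +7 — the shift increases by 1 each position. Letter i (0-indexed) is shifted by i+4, so successive shifts are 4, 5, 6, ….
Applying it to tattoo: t+4=x, a+5=f, t+6=z, t+7=a, o+8=w, o+9=x.

xfzawx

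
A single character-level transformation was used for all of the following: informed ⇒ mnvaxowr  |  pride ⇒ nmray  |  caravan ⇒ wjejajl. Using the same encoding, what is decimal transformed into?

The output letters match the input read backwards, each shifted +9: informed reversed is demrofni. Two steps: reverse the string, then apply a Caesar shift of +9.
Applying it to decimal: reverse → lamiced; then shift: l+9=u, a+9=j, m+9=v, i+9=r, c+9=l, e+9=n, d+9=m.

ujvrlnm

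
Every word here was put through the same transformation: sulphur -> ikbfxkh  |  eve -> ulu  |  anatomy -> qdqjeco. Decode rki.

Every letter moves 16 places later in the alphabet, wrapping around z→a.
Reversing it on rki: r−16=b, k−16=u, i−16=s.

bus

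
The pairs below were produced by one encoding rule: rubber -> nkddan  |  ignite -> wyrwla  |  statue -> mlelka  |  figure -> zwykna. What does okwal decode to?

quiet

r(17)→n(13) and u(20)→k(10) fit y≡25x+4 (mod 26); the inverse of 25 mod 26 is 25. This is an affine cipher: with a=0,…,z=25, each position x becomes (25x+4) mod 26.
Undoing it on okwal: o(14)→25·(14−4)≡16=q; k(10)→25·(10−4)≡20=u; w(22)→25·(22−4)≡8=i; a(0)→25·(0−4)≡4=e; l(11)→25·(11−4)≡19=t (all mod 26).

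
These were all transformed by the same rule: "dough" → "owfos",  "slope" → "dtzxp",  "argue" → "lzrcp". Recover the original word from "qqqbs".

Shifts by position in dough: pos 0: d→o (+11), pos 1: o→w (+8), pos 2: u→f (+11), pos 3: g→o (+8) — repeating every 2. The shifts repeat in a cycle of length 2: positions 0,1,… shift by +11, +8, then the pattern repeats.
Reversing it on qqqbs: q−11=f, q−8=i, q−11=f, b−8=t, s−11=h.

fifth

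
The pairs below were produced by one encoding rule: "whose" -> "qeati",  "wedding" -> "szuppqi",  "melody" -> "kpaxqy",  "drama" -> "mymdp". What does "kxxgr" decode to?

The output letters match the input read backwards, each shifted +12: whose reversed is esohw. Read the word backwards and shift each letter +12.
Reversing it on kxxgr: shift back: k−12=y, x−12=l, x−12=l, g−12=u, r−12=f → ylluf; then reverse → fully.

fully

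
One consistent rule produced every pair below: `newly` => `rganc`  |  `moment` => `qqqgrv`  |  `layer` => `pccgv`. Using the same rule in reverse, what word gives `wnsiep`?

Shifts by position in newly: pos 0: n→r (+4), pos 1: e→g (+2), pos 2: w→a (+4), pos 3: l→n (+2) — repeating every 2. A repeating key of period 2 is used — shifts +4, +2 over and over.
Undoing it on wnsiep: w−4=s, n−2=l, s−4=o, i−2=g, e−4=a, p−2=n.

slogan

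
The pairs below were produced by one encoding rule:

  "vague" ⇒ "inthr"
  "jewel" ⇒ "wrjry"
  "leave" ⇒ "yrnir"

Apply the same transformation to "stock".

fgbpx

Compare letters: v→i is +13, a→n is +13, g→t is +13 — a constant shift. This is a Caesar cipher with shift 13.
Applying it to stock: s+13=f, t+13=g, o+13=b, c+13=p, k+13=x.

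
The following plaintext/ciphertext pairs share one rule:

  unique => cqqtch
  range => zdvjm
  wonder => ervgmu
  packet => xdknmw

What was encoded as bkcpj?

thumb

It's a Vigenère-style cipher with numeric key [8,3]: position i shifts by key[i mod 2].
Undoing it on bkcpj: b−8=t, k−3=h, c−8=u, p−3=m, j−8=b.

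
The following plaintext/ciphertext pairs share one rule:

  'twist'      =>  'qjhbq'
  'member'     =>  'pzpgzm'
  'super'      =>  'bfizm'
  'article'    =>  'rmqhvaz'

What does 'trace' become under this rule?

qmrvz

t(19)→q(16) and w(22)→j(9) fit y≡15x+17 (mod 26); the inverse of 15 mod 26 is 7. Treating letters as 0–25, the rule is x ↦ 15x + 17 (mod 26).
On trace: t(19)→15·19+17≡16=q; r(17)→15·17+17≡12=m; a(0)→15·0+17≡17=r; c(2)→15·2+17≡21=v; e(4)→15·4+17≡25=z (all mod 26).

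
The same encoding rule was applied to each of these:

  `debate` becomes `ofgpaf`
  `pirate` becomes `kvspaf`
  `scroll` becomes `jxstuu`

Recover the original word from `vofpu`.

ideal

d(3)→o(14) and e(4)→f(5) fit y≡17x+15 (mod 26); the inverse of 17 mod 26 is 23. Treating letters as 0–25, the rule is x ↦ 17x + 15 (mod 26).
Decoding vofpu: v(21)→23·(21−15)≡8=i; o(14)→23·(14−15)≡3=d; f(5)→23·(5−15)≡4=e; p(15)→23·(15−15)≡0=a; u(20)→23·(20−15)≡11=l (all mod 26).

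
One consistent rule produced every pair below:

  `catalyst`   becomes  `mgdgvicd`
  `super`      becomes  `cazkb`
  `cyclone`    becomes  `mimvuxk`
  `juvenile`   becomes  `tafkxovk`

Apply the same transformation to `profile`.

Vowels shift forward by 6 and consonants shift forward by 10.
On profile: p(cons)+10=z, r(cons)+10=b, o(vowel)+6=u, f(cons)+10=p, i(vowel)+6=o, l(cons)+10=v, e(vowel)+6=k.

zbupovk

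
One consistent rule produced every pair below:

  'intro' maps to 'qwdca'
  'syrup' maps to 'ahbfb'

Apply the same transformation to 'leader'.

tnkoqe

The shift increases by 1 at each position, starting from +8: 8, 9, 10, ….
For leader: l+8=t, e+9=n, a+10=k, d+11=o, e+12=q, r+13=e.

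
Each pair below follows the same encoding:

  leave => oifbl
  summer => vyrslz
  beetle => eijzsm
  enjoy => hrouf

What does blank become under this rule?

epftr

Letter i (0-indexed) is shifted by i+3, so successive shifts are 3, 4, 5, ….
For blank: b+3=e, l+4=p, a+5=f, n+6=t, k+7=r.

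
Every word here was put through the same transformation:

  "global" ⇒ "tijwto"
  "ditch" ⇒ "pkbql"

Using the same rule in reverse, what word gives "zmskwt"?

The output letters match the input read backwards, each shifted +8: global reversed is labolg. Two steps: reverse the string, then apply a Caesar shift of +8.
Reversing it on zmskwt: shift back: z−8=r, m−8=e, s−8=k, k−8=c, w−8=o, t−8=l → rekcol; then reverse → locker.

locker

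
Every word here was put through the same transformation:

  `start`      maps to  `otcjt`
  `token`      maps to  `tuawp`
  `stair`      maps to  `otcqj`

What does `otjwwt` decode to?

s(18)→o(14) and t(19)→t(19) fit y≡5x+2 (mod 26); the inverse of 5 mod 26 is 21. Each letter's alphabet position (a=0..z=25) is mapped through 5·x+2 mod 26 — an affine cipher.
Decoding otjwwt: o(14)→21·(14−2)≡18=s; t(19)→21·(19−2)≡19=t; j(9)→21·(9−2)≡17=r; w(22)→21·(22−2)≡4=e; w(22)→21·(22−2)≡4=e; t(19)→21·(19−2)≡19=t (all mod 26).

street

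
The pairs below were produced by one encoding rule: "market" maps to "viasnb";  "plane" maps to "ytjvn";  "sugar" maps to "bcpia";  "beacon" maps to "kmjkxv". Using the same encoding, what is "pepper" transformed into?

The shifts repeat in a cycle of length 2: positions 0,1,… shift by +9, +8, then the pattern repeats.
Applying it to pepper: p+9=y, e+8=m, p+9=y, p+8=x, e+9=n, r+8=z.

ymyxnz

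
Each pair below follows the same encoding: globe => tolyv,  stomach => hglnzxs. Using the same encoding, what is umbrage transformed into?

Each pair mirrors across the alphabet (g↔t, l↔o, o↔l): positions sum to 25. Letters are reflected about the middle of the alphabet (position → 25−position): Atbash.
Applying it to umbrage: u↔f, m↔n, b↔y, r↔i, a↔z, g↔t, e↔v.

fnyiztv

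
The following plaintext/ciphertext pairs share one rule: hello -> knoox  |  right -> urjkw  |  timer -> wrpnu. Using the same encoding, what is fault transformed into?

ijdow

The rule splits by letter class: vowels +9, consonants +3.
On fault: f(cons)+3=i, a(vowel)+9=j, u(vowel)+9=d, l(cons)+3=o, t(cons)+3=w.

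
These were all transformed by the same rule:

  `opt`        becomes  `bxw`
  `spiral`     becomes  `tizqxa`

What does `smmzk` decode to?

creek

The output letters match the input read backwards, each shifted +8: opt reversed is tpo. Read the word backwards and shift each letter +8.
Undoing it on smmzk: shift back: s−8=k, m−8=e, m−8=e, z−8=r, k−8=c → keerc; then reverse → creek.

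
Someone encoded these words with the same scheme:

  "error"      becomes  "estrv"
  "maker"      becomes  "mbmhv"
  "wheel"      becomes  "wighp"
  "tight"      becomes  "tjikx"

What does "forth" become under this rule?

fptwl

In error: e→e is +0, r→s is +1, r→t is +2, o→r is +3 — the shift increases by 1 each position. The shift increases by 1 at each position, starting from +0: 0, 1, 2, ….
On forth: f+0=f, o+1=p, r+2=t, t+3=w, h+4=l.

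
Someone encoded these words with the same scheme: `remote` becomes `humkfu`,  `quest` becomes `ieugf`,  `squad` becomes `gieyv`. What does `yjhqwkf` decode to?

apricot

Treating letters as 0–25, the rule is x ↦ 25x + 24 (mod 26).
Decoding yjhqwkf: y(24)→25·(24−24)≡0=a; j(9)→25·(9−24)≡15=p; h(7)→25·(7−24)≡17=r; q(16)→25·(16−24)≡8=i; w(22)→25·(22−24)≡2=c; k(10)→25·(10−24)≡14=o; f(5)→25·(5−24)≡19=t (all mod 26).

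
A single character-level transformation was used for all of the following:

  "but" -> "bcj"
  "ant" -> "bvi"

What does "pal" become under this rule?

The word is reversed, then every letter is shifted forward by 8.
On pal: reverse → lap; then shift: l+8=t, a+8=i, p+8=x.

tix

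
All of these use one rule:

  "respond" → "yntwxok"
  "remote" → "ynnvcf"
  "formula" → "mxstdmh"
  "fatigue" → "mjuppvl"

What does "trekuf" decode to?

middle

Shifts by position in respond: pos 0: r→y (+7), pos 1: e→n (+9), pos 2: s→t (+1), pos 3: p→w (+7), pos 4: o→x (+9), pos 5: n→o (+1) — repeating every 3. It's a Vigenère-style cipher with numeric key [7,9,1]: position i shifts by key[i mod 3].
Reversing it on trekuf: t−7=m, r−9=i, e−1=d, k−7=d, u−9=l, f−1=e.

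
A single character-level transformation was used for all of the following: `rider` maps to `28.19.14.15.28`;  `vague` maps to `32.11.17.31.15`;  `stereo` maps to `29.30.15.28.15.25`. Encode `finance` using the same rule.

16.19.24.11.24.13.15

r is letter #18 and maps to 28: an offset of 10. Letters become their 1-based position plus 10 (so a→11, b→12, …).
For finance: f=6→16, i=9→19, n=14→24, a=1→11, n=14→24, c=3→13, e=5→15.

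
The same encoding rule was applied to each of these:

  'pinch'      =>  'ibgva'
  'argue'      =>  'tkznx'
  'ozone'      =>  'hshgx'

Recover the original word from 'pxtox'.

weave

Compare letters: p→i is +19, i→b is +19, n→g is +19 — a constant shift. Each letter is shifted forward by 19 in the alphabet (a Caesar shift of +19).
Decoding pxtox: p−19=w, x−19=e, t−19=a, o−19=v, x−19=e.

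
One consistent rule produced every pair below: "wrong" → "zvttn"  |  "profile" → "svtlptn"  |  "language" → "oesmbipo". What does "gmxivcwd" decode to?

discount

In wrong: w→z is +3, r→v is +4, o→t is +5, n→t is +6 — the shift increases by 1 each position. Letter i (0-indexed) is shifted by i+3, so successive shifts are 3, 4, 5, ….
Decoding gmxivcwd: g−3=d, m−4=i, x−5=s, i−6=c, v−7=o, c−8=u, w−9=n, d−10=t.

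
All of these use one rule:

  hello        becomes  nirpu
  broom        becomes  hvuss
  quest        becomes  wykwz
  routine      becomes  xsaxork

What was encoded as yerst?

salon

Shifts by position in hello: pos 0: h→n (+6), pos 1: e→i (+4), pos 2: l→r (+6), pos 3: l→p (+4) — repeating every 2. A repeating key of period 2 is used — shifts +6, +4 over and over.
Undoing it on yerst: y−6=s, e−4=a, r−6=l, s−4=o, t−6=n.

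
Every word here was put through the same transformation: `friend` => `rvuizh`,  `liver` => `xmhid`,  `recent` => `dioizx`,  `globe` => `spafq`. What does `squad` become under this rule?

eugep

Shifts by position in friend: pos 0: f→r (+12), pos 1: r→v (+4), pos 2: i→u (+12), pos 3: e→i (+4) — repeating every 2. The shifts repeat in a cycle of length 2: positions 0,1,… shift by +12, +4, then the pattern repeats.
Applying it to squad: s+12=e, q+4=u, u+12=g, a+4=e, d+12=p.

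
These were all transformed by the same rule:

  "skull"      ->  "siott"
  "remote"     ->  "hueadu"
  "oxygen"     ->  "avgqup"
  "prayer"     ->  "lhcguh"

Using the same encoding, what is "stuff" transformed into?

sdoff

s(18)→s(18) and k(10)→i(8) fit y≡11x+2 (mod 26); the inverse of 11 mod 26 is 19. Treating letters as 0–25, the rule is x ↦ 11x + 2 (mod 26).
Applying it to stuff: s(18)→11·18+2≡18=s; t(19)→11·19+2≡3=d; u(20)→11·20+2≡14=o; f(5)→11·5+2≡5=f; f(5)→11·5+2≡5=f (all mod 26).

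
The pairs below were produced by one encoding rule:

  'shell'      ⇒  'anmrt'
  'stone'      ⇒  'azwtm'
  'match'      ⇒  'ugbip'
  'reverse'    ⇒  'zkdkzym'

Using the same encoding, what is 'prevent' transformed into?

xxmbmtb

The shifts repeat in a cycle of length 2: positions 0,1,… shift by +8, +6, then the pattern repeats.
On prevent: p+8=x, r+6=x, e+8=m, v+6=b, e+8=m, n+6=t, t+8=b.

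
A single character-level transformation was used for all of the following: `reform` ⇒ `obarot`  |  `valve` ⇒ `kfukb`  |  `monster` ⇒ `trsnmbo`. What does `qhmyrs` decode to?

python

This is an affine cipher: with a=0,…,z=25, each position x becomes (25x+5) mod 26.
Decoding qhmyrs: q(16)→25·(16−5)≡15=p; h(7)→25·(7−5)≡24=y; m(12)→25·(12−5)≡19=t; y(24)→25·(24−5)≡7=h; r(17)→25·(17−5)≡14=o; s(18)→25·(18−5)≡13=n (all mod 26).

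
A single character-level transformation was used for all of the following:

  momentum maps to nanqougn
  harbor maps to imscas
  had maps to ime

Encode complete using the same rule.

danqmquq

Two shifts are in play — +12 for a/e/i/o/u, +1 for every other letter.
For complete: c(cons)+1=d, o(vowel)+12=a, m(cons)+1=n, p(cons)+1=q, l(cons)+1=m, e(vowel)+12=q, t(cons)+1=u, e(vowel)+12=q.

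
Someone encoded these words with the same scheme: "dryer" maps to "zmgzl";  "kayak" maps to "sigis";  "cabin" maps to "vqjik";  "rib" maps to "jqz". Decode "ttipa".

shall

The output letters match the input read backwards, each shifted +8: dryer reversed is reyrd. Two steps: reverse the string, then apply a Caesar shift of +8.
Reversing it on ttipa: shift back: t−8=l, t−8=l, i−8=a, p−8=h, a−8=s → llahs; then reverse → shall.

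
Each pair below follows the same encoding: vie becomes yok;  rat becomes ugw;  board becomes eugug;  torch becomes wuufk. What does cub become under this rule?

fae

Two shifts are in play — +6 for a/e/i/o/u, +3 for every other letter.
For cub: c(cons)+3=f, u(vowel)+6=a, b(cons)+3=e.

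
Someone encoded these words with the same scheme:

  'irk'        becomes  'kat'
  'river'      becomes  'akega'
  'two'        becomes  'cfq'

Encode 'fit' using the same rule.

okc

The rule splits by letter class: vowels +2, consonants +9.
For fit: f(cons)+9=o, i(vowel)+2=k, t(cons)+9=c.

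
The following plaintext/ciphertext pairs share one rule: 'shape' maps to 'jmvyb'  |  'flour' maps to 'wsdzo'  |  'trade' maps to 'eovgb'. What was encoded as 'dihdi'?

onion

Treating letters as 0–25, the rule is x ↦ 21x + 21 (mod 26).
Reversing it on dihdi: d(3)→5·(3−21)≡14=o; i(8)→5·(8−21)≡13=n; h(7)→5·(7−21)≡8=i; d(3)→5·(3−21)≡14=o; i(8)→5·(8−21)≡13=n (all mod 26).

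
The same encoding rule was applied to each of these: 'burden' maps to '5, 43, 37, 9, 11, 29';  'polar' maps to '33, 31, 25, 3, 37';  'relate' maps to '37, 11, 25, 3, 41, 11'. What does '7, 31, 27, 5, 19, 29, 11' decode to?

combine

The formula is n = 2×(alphabet index, a=1) + 1.
Undoing it on 7, 31, 27, 5, 19, 29, 11: 7→(7−1)÷2=3=c, 31→(31−1)÷2=15=o, 27→(27−1)÷2=13=m, 5→(5−1)÷2=2=b, 19→(19−1)÷2=9=i, 29→(29−1)÷2=14=n, 11→(11−1)÷2=5=e.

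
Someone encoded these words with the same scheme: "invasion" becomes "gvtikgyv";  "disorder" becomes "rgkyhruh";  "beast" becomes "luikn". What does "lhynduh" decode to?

i(8)→g(6) and n(13)→v(21) fit y≡3x+8 (mod 26); the inverse of 3 mod 26 is 9. Treating letters as 0–25, the rule is x ↦ 3x + 8 (mod 26).
Undoing it on lhynduh: l(11)→9·(11−8)≡1=b; h(7)→9·(7−8)≡17=r; y(24)→9·(24−8)≡14=o; n(13)→9·(13−8)≡19=t; d(3)→9·(3−8)≡7=h; u(20)→9·(20−8)≡4=e; h(7)→9·(7−8)≡17=r (all mod 26).

brother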